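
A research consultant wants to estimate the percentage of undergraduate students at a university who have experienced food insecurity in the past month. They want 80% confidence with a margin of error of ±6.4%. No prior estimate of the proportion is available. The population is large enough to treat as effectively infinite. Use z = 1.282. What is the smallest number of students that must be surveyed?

With no prior estimate, use p = 0.5, giving p(1−p) = 0.25.
n = z²·p(1−p)/E² = 1.282² × 0.2500 / 0.064² = 1.6435 × 0.2500 / 0.004096 ≈ 100.31.
Rounding up gives n = 101.

101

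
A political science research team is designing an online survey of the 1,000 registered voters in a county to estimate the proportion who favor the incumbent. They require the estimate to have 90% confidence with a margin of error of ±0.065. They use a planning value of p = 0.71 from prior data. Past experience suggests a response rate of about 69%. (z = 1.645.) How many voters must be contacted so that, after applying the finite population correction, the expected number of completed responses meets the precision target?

Completed interviews needed (unadjusted): n₀ = 1.645² × 0.2059 / 0.065² ≈ 131.87 → 132.
FPC for N = 1,000: n = 132 / (1 + 131/1000) = 132 / 1.1310 ≈ 116.71 → 117.
At a 69% response rate, contacts needed = 117 / 0.69 ≈ 169.57 → 170.

170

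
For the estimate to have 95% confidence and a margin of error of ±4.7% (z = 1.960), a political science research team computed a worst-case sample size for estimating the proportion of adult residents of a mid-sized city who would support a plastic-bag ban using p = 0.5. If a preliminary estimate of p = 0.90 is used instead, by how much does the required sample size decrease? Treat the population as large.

278

Conservative (p = 0.5): n = 1.960² × 0.25 / 0.047² ≈ 434.77 → 435.
Using p = 0.90: p(1−p) = 0.0900, so n = 1.960² × 0.0900 / 0.047² ≈ 156.52 → 157.
Reduction: 435 − 157 = 278.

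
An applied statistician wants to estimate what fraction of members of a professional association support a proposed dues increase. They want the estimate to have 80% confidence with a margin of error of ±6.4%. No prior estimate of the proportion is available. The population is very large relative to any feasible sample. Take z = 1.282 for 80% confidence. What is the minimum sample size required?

101

With no prior estimate, use p = 0.5, giving p(1−p) = 0.25.
n = z²·p(1−p)/E² = 1.282² × 0.2500 / 0.064² = 1.6435 × 0.2500 / 0.004096 ≈ 100.31.
Rounding up gives n = 101.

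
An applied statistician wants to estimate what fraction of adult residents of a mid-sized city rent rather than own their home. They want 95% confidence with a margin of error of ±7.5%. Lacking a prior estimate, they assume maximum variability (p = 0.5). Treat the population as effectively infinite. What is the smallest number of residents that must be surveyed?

For 95% confidence, z = 1.960.
With p = 0.5, p(1−p) = 0.25.
n = z²·p(1−p)/E² = 1.960² × 0.2500 / 0.075² = 3.8416 × 0.2500 / 0.005625 ≈ 170.74.
Rounding up gives n = 171.

171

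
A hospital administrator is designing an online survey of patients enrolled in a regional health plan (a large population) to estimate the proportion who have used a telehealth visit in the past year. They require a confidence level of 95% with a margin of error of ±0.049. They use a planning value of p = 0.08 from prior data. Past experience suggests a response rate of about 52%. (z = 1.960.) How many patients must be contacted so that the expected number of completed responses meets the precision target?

227

Completed interviews needed: n₀ = 1.960² × 0.0736 / 0.049² ≈ 117.76 → 118.
At a 52% response rate, contacts needed = 118 / 0.52 ≈ 226.92 → 227.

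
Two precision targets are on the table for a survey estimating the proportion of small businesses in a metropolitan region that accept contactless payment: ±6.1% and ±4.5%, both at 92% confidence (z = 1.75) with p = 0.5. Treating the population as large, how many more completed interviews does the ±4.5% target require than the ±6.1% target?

173

At ±6.1%: n = 1.75² × 0.2500 / 0.061² ≈ 205.76 → 206.
At ±4.5%: n = 1.75² × 0.2500 / 0.045² ≈ 378.09 → 379.
Additional respondents: 379 − 206 = 173.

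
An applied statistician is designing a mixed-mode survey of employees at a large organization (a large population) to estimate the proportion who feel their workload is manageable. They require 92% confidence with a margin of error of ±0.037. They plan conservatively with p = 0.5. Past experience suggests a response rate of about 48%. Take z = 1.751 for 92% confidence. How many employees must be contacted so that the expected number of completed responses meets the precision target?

1167

Completed interviews needed: n₀ = 1.751² × 0.2500 / 0.037² ≈ 559.90 → 560.
At a 48% response rate, contacts needed = 560 / 0.48 ≈ 1166.67 → 1167.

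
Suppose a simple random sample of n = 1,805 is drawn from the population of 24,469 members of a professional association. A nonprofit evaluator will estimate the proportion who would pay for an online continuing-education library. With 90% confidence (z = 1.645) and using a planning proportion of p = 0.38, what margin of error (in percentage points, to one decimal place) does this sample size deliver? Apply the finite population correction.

1.8

Finite-population factor: (N−n)/(N−1) = (24469−1805)/(24469−1) = 0.9263.
SE(p̂) = √[p(1−p)/n · (N−n)/(N−1)] = √[0.2356/1805 × 0.9263] = 0.01100.
E = z × SE = 1.645 × 0.01100 = 0.01809 ≈ 1.8 percentage points.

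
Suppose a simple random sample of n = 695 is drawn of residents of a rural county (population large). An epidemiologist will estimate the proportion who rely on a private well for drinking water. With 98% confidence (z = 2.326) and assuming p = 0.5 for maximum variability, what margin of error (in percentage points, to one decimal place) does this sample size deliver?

4.4

SE(p̂) = √[p(1−p)/n] = √[0.2500/695] = 0.01897.
E = z × SE = 2.326 × 0.01897 = 0.04412, or 4.4 percentage points.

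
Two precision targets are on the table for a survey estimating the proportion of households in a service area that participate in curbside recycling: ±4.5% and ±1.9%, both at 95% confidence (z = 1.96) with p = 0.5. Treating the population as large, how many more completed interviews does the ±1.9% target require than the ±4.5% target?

2186

At ±4.5%: n = 1.96² × 0.2500 / 0.045² ≈ 474.27 → 475.
At ±1.9%: n = 1.96² × 0.2500 / 0.019² ≈ 2660.39 → 2661.
Additional respondents: 2661 − 475 = 2186.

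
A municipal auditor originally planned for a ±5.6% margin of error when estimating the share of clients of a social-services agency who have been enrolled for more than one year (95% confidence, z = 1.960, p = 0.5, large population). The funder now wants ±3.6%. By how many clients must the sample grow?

435

At ±5.6%: n = 1.960² × 0.2500 / 0.056² ≈ 306.25 → 307.
At ±3.6%: n = 1.960² × 0.2500 / 0.036² ≈ 741.05 → 742.
Additional respondents: 742 − 307 = 435.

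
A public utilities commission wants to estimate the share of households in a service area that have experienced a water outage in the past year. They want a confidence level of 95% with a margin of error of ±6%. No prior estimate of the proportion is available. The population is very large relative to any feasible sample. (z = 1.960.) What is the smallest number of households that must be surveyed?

267

With no prior estimate, use p = 0.5, giving p(1−p) = 0.25.
n = z²·p(1−p)/E² = 1.960² × 0.2500 / 0.060² = 3.8416 × 0.2500 / 0.003600 ≈ 266.78.
Rounding up gives n = 267.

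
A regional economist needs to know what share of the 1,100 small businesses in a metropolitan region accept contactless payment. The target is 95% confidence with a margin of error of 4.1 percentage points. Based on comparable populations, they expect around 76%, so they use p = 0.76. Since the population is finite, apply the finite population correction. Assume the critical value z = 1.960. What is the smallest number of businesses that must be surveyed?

Unadjusted: n₀ = 1.960² × 0.76 × 0.24 / 0.041² ≈ 416.84, so n₀ = 417.
Finite population correction with N = 1,100: n = n₀ / (1 + (n₀−1)/N) = 417 / (1 + 416/1100) = 417 / 1.3782 ≈ 302.57.
Rounding up, n = 303.

303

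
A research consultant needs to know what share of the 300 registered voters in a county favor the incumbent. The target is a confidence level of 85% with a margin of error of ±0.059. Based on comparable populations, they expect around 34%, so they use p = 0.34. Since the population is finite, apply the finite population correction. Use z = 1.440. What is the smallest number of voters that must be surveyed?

Unadjusted: n₀ = 1.440² × 0.34 × 0.66 / 0.059² ≈ 133.67, so n₀ = 134.
Finite population correction with N = 300: n = n₀ / (1 + (n₀−1)/N) = 134 / (1 + 133/300) = 134 / 1.4433 ≈ 92.84.
Rounding up, n = 93.

93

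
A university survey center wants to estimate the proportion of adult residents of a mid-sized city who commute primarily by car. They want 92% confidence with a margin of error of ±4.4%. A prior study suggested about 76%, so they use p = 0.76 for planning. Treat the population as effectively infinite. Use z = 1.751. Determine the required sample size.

289

With p = 0.76, p(1−p) = 0.1824.
n = z²·p(1−p)/E² = 1.751² × 0.1824 / 0.044² = 3.0660 × 0.1824 / 0.001936 ≈ 288.86.
Rounding up gives n = 289.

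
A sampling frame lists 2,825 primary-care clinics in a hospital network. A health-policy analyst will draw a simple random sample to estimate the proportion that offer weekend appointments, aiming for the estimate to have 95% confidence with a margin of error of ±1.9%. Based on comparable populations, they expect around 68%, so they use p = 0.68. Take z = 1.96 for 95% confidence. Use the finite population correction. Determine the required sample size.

Unadjusted: n₀ = 1.96² × 0.68 × 0.32 / 0.019² ≈ 2315.60, so n₀ = 2316.
Finite population correction with N = 2,825: n = n₀ / (1 + (n₀−1)/N) = 2316 / (1 + 2315/2825) = 2316 / 1.8195 ≈ 1272.90.
Rounding up, n = 1273.

1273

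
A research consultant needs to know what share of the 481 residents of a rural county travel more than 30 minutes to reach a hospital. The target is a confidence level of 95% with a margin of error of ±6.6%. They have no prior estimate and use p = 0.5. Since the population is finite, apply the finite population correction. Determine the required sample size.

For 95% confidence, z = 1.960.
Unadjusted: n₀ = 1.960² × 0.50 × 0.50 / 0.066² ≈ 220.48, so n₀ = 221.
Finite population correction with N = 481: n = n₀ / (1 + (n₀−1)/N) = 221 / (1 + 220/481) = 221 / 1.4574 ≈ 151.64.
Rounding up, n = 152.

152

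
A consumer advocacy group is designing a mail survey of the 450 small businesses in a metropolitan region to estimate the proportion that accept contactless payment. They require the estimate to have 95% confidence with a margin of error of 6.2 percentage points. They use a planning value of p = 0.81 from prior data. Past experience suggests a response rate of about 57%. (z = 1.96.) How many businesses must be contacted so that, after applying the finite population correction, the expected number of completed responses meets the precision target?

202

Completed interviews needed (unadjusted): n₀ = 1.96² × 0.1539 / 0.062² ≈ 153.80 → 154.
FPC for N = 450: n = 154 / (1 + 153/450) = 154 / 1.3400 ≈ 114.93 → 115.
At a 57% response rate, contacts needed = 115 / 0.57 ≈ 201.75 → 202.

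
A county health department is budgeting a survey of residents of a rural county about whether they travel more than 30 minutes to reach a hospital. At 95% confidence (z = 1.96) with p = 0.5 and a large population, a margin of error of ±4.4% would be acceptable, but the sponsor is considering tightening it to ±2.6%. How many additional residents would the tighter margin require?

At ±4.4%: n = 1.96² × 0.2500 / 0.044² ≈ 496.07 → 497.
At ±2.6%: n = 1.96² × 0.2500 / 0.026² ≈ 1420.71 → 1421.
Additional respondents: 1421 − 497 = 924.

924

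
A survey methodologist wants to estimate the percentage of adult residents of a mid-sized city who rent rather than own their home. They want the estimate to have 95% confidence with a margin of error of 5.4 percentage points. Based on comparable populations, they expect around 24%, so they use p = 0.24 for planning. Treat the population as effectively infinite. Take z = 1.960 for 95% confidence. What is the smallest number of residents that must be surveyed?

With p = 0.24, p(1−p) = 0.1824.
n = z²·p(1−p)/E² = 1.960² × 0.1824 / 0.054² = 3.8416 × 0.1824 / 0.002916 ≈ 240.30.
Rounding up gives n = 241.

241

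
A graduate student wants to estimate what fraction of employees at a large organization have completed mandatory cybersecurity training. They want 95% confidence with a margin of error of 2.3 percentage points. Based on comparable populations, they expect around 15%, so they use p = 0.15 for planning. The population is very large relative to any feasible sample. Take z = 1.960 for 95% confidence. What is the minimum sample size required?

926

With p = 0.15, p(1−p) = 0.1275.
n = z²·p(1−p)/E² = 1.960² × 0.1275 / 0.023² = 3.8416 × 0.1275 / 0.000529 ≈ 925.91.
Rounding up gives n = 926.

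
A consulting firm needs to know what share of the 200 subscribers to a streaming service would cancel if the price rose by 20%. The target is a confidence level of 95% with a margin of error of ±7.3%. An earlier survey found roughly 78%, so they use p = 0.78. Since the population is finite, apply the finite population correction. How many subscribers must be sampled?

For 95% confidence, z = 1.960.
Unadjusted: n₀ = 1.960² × 0.78 × 0.22 / 0.073² ≈ 123.70, so n₀ = 124.
Finite population correction with N = 200: n = n₀ / (1 + (n₀−1)/N) = 124 / (1 + 123/200) = 124 / 1.6150 ≈ 76.78.
Rounding up, n = 77.

77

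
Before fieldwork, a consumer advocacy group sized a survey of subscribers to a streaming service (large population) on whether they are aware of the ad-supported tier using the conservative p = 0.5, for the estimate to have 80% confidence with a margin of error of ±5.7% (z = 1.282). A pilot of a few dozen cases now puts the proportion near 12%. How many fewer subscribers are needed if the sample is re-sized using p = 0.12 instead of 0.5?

73

Conservative (p = 0.5): n = 1.282² × 0.25 / 0.057² ≈ 126.46 → 127.
Using p = 0.12: p(1−p) = 0.1056, so n = 1.282² × 0.1056 / 0.057² ≈ 53.42 → 54.
Reduction: 127 − 54 = 73.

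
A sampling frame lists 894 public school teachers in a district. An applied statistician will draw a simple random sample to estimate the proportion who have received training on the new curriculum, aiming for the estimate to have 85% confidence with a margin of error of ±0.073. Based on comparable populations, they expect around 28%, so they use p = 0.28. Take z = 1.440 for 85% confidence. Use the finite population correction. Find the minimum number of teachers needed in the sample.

73

Unadjusted: n₀ = 1.440² × 0.28 × 0.72 / 0.073² ≈ 78.45, so n₀ = 79.
Finite population correction with N = 894: n = n₀ / (1 + (n₀−1)/N) = 79 / (1 + 78/894) = 79 / 1.0872 ≈ 72.66.
Rounding up, n = 73.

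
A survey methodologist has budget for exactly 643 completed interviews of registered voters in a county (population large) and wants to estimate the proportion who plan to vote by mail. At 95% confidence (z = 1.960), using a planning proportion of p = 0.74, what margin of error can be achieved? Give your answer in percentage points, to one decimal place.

3.4

SE(p̂) = √[p(1−p)/n] = √[0.1924/643] = 0.01730.
E = z × SE = 1.960 × 0.01730 = 0.03390, or 3.4 percentage points.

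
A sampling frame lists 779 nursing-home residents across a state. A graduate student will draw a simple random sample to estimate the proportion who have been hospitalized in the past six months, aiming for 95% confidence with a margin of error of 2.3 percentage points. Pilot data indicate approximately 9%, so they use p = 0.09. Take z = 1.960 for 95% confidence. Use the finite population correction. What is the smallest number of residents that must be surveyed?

Unadjusted: n₀ = 1.960² × 0.09 × 0.91 / 0.023² ≈ 594.76, so n₀ = 595.
Finite population correction with N = 779: n = n₀ / (1 + (n₀−1)/N) = 595 / (1 + 594/779) = 595 / 1.7625 ≈ 337.59.
Rounding up, n = 338.

338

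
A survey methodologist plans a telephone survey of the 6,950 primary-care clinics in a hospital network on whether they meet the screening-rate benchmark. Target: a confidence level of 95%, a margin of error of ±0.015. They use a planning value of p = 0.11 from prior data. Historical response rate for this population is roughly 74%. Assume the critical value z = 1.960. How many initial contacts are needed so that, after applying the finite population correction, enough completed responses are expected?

Completed interviews needed (unadjusted): n₀ = 1.960² × 0.0979 / 0.015² ≈ 1671.52 → 1672.
FPC for N = 6,950: n = 1672 / (1 + 1671/6950) = 1672 / 1.2404 ≈ 1347.92 → 1348.
At a 74% response rate, contacts needed = 1348 / 0.74 ≈ 1821.62 → 1822.

1822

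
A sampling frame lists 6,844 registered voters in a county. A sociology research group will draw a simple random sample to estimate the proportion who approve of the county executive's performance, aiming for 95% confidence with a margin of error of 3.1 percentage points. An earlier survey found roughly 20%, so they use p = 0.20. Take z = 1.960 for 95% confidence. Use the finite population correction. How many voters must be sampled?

Unadjusted: n₀ = 1.960² × 0.20 × 0.80 / 0.031² ≈ 639.60, so n₀ = 640.
Finite population correction with N = 6,844: n = n₀ / (1 + (n₀−1)/N) = 640 / (1 + 639/6844) = 640 / 1.0934 ≈ 585.35.
Rounding up, n = 586.

586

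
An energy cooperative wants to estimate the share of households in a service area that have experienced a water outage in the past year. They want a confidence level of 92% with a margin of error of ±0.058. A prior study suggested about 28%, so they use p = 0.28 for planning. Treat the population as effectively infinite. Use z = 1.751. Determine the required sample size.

With p = 0.28, p(1−p) = 0.2016.
n = z²·p(1−p)/E² = 1.751² × 0.2016 / 0.058² = 3.0660 × 0.2016 / 0.003364 ≈ 183.74.
Rounding up gives n = 184.

184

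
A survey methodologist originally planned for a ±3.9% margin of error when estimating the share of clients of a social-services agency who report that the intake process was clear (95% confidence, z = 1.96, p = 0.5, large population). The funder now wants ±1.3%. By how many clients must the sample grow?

At ±3.9%: n = 1.96² × 0.2500 / 0.039² ≈ 631.43 → 632.
At ±1.3%: n = 1.96² × 0.2500 / 0.013² ≈ 5682.84 → 5683.
Additional respondents: 5683 − 632 = 5051.

5051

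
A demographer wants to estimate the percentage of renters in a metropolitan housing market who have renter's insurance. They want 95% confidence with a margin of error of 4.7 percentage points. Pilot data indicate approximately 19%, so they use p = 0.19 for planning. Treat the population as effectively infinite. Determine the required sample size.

For 95% confidence, z = 1.960.
With p = 0.19, p(1−p) = 0.1539.
n = z²·p(1−p)/E² = 1.960² × 0.1539 / 0.047² = 3.8416 × 0.1539 / 0.002209 ≈ 267.64.
Rounding up gives n = 268.

268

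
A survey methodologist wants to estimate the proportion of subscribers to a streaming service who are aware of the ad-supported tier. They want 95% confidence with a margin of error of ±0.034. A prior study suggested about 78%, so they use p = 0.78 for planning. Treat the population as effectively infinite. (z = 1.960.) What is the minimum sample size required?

With p = 0.78, p(1−p) = 0.1716.
n = z²·p(1−p)/E² = 1.960² × 0.1716 / 0.034² = 3.8416 × 0.1716 / 0.001156 ≈ 570.26.
Rounding up gives n = 571.

571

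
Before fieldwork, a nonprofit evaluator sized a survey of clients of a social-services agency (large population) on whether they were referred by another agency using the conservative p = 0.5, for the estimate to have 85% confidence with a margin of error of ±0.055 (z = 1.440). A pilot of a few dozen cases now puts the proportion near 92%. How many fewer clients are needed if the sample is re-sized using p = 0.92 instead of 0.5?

Conservative (p = 0.5): n = 1.440² × 0.25 / 0.055² ≈ 171.37 → 172.
Using p = 0.92: p(1−p) = 0.0736, so n = 1.440² × 0.0736 / 0.055² ≈ 50.45 → 51.
Reduction: 172 − 51 = 121.

121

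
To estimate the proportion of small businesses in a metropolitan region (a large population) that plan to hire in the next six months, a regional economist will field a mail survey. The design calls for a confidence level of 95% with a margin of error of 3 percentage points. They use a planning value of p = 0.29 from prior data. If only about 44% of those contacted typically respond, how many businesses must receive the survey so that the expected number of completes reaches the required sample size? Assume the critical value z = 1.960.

1998

Completed interviews needed: n₀ = 1.960² × 0.2059 / 0.030² ≈ 878.87 → 879.
At a 44% response rate, contacts needed = 879 / 0.44 ≈ 1997.73 → 1998.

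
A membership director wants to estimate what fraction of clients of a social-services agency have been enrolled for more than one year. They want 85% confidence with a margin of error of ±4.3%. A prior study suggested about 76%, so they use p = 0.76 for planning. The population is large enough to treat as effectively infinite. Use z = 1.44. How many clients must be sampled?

205

With p = 0.76, p(1−p) = 0.1824.
n = z²·p(1−p)/E² = 1.44² × 0.1824 / 0.043² = 2.0736 × 0.1824 / 0.001849 ≈ 204.56.
Rounding up gives n = 205.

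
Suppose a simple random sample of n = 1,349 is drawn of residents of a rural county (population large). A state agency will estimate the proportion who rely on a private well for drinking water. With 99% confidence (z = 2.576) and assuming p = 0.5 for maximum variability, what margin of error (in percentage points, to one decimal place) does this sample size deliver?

3.5

SE(p̂) = √[p(1−p)/n] = √[0.2500/1349] = 0.01361.
E = z × SE = 2.576 × 0.01361 = 0.03507, or 3.5 percentage points.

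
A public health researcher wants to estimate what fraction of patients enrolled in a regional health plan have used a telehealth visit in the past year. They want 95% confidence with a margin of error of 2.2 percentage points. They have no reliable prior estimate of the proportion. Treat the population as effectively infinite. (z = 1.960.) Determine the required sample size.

1985

With no prior estimate, use p = 0.5, giving p(1−p) = 0.25.
n = z²·p(1−p)/E² = 1.960² × 0.2500 / 0.022² = 3.8416 × 0.2500 / 0.000484 ≈ 1984.30.
Rounding up gives n = 1985.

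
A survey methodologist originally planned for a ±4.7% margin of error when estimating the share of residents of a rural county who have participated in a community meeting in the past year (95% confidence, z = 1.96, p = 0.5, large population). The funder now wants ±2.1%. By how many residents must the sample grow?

At ±4.7%: n = 1.96² × 0.2500 / 0.047² ≈ 434.77 → 435.
At ±2.1%: n = 1.96² × 0.2500 / 0.021² ≈ 2177.78 → 2178.
Additional respondents: 2178 − 435 = 1743.

1743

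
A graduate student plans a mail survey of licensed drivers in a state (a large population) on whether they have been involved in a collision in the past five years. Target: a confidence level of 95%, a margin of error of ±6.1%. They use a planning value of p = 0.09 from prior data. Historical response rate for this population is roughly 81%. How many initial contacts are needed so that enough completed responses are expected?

105

For 95% confidence, z = 1.960.
Completed interviews needed: n₀ = 1.960² × 0.0819 / 0.061² ≈ 84.55 → 85.
At an 81% response rate, contacts needed = 85 / 0.81 ≈ 104.94 → 105.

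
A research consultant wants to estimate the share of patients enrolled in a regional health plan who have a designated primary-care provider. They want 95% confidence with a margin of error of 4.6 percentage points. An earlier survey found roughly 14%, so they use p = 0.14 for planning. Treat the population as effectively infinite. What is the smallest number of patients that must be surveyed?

219

For 95% confidence, z = 1.96.
With p = 0.14, p(1−p) = 0.1204.
n = z²·p(1−p)/E² = 1.96² × 0.1204 / 0.046² = 3.8416 × 0.1204 / 0.002116 ≈ 218.59.
Rounding up gives n = 219.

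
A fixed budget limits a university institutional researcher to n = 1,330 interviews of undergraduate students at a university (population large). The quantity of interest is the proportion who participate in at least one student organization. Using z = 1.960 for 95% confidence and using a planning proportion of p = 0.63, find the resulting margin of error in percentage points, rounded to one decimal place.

SE(p̂) = √[p(1−p)/n] = √[0.2331/1330] = 0.01324.
E = z × SE = 1.960 × 0.01324 = 0.02595, or 2.6 percentage points.

2.6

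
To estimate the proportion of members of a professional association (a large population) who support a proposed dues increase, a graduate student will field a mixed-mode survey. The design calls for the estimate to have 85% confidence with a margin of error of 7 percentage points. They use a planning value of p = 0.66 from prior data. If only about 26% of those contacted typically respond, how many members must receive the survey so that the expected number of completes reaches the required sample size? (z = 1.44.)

366

Completed interviews needed: n₀ = 1.44² × 0.2244 / 0.070² ≈ 94.96 → 95.
At a 26% response rate, contacts needed = 95 / 0.26 ≈ 365.38 → 366.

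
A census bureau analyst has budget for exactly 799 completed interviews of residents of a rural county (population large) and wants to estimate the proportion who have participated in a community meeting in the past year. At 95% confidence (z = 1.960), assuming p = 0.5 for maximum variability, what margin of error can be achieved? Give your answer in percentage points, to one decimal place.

3.5

SE(p̂) = √[p(1−p)/n] = √[0.2500/799] = 0.01769.
E = z × SE = 1.960 × 0.01769 = 0.03467, or 3.5 percentage points.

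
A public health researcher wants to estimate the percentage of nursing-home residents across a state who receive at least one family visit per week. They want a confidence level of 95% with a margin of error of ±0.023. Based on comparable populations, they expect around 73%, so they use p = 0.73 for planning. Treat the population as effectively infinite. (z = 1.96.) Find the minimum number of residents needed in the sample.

1432

With p = 0.73, p(1−p) = 0.1971.
n = z²·p(1−p)/E² = 1.96² × 0.1971 / 0.023² = 3.8416 × 0.1971 / 0.000529 ≈ 1431.34.
Rounding up gives n = 1432.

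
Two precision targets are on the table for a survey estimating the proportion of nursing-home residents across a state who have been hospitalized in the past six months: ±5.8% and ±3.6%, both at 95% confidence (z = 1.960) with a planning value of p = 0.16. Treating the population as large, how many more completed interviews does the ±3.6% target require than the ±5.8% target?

At ±5.8%: n = 1.960² × 0.1344 / 0.058² ≈ 153.48 → 154.
At ±3.6%: n = 1.960² × 0.1344 / 0.036² ≈ 398.39 → 399.
Additional respondents: 399 − 154 = 245.

245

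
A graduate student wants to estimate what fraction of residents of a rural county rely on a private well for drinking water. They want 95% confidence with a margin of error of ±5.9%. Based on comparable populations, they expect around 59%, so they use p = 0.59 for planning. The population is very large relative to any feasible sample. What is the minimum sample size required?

267

For 95% confidence, z = 1.96.
With p = 0.59, p(1−p) = 0.2419.
n = z²·p(1−p)/E² = 1.96² × 0.2419 / 0.059² = 3.8416 × 0.2419 / 0.003481 ≈ 266.96.
Rounding up gives n = 267.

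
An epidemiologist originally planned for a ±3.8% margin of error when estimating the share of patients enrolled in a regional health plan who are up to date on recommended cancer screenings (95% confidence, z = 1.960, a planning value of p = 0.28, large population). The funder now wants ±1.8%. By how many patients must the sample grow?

1854

At ±3.8%: n = 1.960² × 0.2016 / 0.038² ≈ 536.33 → 537.
At ±1.8%: n = 1.960² × 0.2016 / 0.018² ≈ 2390.33 → 2391.
Additional respondents: 2391 − 537 = 1854.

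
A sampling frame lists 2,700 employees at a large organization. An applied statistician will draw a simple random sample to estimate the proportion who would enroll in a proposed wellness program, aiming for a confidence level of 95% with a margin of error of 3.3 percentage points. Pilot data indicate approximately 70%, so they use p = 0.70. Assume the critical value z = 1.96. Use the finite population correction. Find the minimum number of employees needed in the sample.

582

Unadjusted: n₀ = 1.96² × 0.70 × 0.30 / 0.033² ≈ 740.80, so n₀ = 741.
Finite population correction with N = 2,700: n = n₀ / (1 + (n₀−1)/N) = 741 / (1 + 740/2700) = 741 / 1.2741 ≈ 581.60.
Rounding up, n = 582.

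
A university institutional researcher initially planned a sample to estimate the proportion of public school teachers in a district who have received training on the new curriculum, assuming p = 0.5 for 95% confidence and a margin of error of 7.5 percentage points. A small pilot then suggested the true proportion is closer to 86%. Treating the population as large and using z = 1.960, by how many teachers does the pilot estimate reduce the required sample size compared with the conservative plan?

Conservative (p = 0.5): n = 1.960² × 0.25 / 0.075² ≈ 170.74 → 171.
Using p = 0.86: p(1−p) = 0.1204, so n = 1.960² × 0.1204 / 0.075² ≈ 82.23 → 83.
Reduction: 171 − 83 = 88.

88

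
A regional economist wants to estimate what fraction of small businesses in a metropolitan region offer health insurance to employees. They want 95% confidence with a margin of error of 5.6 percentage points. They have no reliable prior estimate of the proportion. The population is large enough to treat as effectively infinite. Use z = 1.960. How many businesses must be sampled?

With no prior estimate, use p = 0.5, giving p(1−p) = 0.25.
n = z²·p(1−p)/E² = 1.960² × 0.2500 / 0.056² = 3.8416 × 0.2500 / 0.003136 ≈ 306.25.
Rounding up gives n = 307.

307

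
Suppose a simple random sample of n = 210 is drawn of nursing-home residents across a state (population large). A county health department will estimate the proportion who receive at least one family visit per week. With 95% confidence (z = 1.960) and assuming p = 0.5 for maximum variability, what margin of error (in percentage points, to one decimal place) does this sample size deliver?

SE(p̂) = √[p(1−p)/n] = √[0.2500/210] = 0.03450.
E = z × SE = 1.960 × 0.03450 = 0.06763, or 6.8 percentage points.

6.8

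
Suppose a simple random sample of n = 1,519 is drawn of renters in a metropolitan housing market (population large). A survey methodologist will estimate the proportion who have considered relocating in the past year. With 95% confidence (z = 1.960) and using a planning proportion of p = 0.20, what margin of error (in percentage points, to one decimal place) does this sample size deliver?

2.0

SE(p̂) = √[p(1−p)/n] = √[0.1600/1519] = 0.01026.
E = z × SE = 1.960 × 0.01026 = 0.02012, or 2.0 percentage points.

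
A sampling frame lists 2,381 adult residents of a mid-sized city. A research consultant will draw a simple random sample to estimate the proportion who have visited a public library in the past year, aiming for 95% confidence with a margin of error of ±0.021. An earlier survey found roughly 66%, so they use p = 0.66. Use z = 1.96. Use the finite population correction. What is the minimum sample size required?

Unadjusted: n₀ = 1.96² × 0.66 × 0.34 / 0.021² ≈ 1954.77, so n₀ = 1955.
Finite population correction with N = 2,381: n = n₀ / (1 + (n₀−1)/N) = 1955 / (1 + 1954/2381) = 1955 / 1.8207 ≈ 1073.78.
Rounding up, n = 1074.

1074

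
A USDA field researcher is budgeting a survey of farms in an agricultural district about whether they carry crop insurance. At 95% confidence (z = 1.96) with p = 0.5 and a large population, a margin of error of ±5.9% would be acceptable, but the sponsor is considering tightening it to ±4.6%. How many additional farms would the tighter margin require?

178

At ±5.9%: n = 1.96² × 0.2500 / 0.059² ≈ 275.90 → 276.
At ±4.6%: n = 1.96² × 0.2500 / 0.046² ≈ 453.88 → 454.
Additional respondents: 454 − 276 = 178.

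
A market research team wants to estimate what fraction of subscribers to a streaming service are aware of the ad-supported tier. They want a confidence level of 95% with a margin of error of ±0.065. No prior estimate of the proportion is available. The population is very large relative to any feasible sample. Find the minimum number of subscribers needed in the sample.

228

For 95% confidence, z = 1.960.
With no prior estimate, use p = 0.5, giving p(1−p) = 0.25.
n = z²·p(1−p)/E² = 1.960² × 0.2500 / 0.065² = 3.8416 × 0.2500 / 0.004225 ≈ 227.31.
Rounding up gives n = 228.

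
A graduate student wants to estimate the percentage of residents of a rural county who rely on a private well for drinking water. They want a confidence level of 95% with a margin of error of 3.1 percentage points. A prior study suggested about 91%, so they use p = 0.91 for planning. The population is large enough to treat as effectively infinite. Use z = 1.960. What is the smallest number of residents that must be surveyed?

328

With p = 0.91, p(1−p) = 0.0819.
n = z²·p(1−p)/E² = 1.960² × 0.0819 / 0.031² = 3.8416 × 0.0819 / 0.000961 ≈ 327.40.
Rounding up gives n = 328.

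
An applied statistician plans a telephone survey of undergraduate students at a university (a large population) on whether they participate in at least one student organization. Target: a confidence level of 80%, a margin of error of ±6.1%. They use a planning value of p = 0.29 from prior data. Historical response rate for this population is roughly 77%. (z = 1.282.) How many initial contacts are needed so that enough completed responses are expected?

119

Completed interviews needed: n₀ = 1.282² × 0.2059 / 0.061² ≈ 90.94 → 91.
At a 77% response rate, contacts needed = 91 / 0.77 ≈ 118.18 → 119.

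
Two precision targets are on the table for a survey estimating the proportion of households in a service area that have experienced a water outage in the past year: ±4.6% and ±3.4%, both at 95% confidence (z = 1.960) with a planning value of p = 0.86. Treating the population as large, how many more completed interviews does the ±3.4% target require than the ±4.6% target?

182

At ±4.6%: n = 1.960² × 0.1204 / 0.046² ≈ 218.59 → 219.
At ±3.4%: n = 1.960² × 0.1204 / 0.034² ≈ 400.11 → 401.
Additional respondents: 401 − 219 = 182.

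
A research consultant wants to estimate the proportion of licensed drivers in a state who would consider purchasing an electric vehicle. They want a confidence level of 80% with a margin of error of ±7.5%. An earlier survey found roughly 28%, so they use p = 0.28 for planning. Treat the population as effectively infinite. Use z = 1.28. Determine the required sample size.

59

With p = 0.28, p(1−p) = 0.2016.
n = z²·p(1−p)/E² = 1.28² × 0.2016 / 0.075² = 1.6384 × 0.2016 / 0.005625 ≈ 58.72.
Rounding up gives n = 59.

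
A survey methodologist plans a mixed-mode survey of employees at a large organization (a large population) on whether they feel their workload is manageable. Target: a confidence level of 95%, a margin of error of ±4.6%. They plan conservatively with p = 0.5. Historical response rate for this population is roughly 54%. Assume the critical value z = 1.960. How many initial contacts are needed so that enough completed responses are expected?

Completed interviews needed: n₀ = 1.960² × 0.2500 / 0.046² ≈ 453.88 → 454.
At a 54% response rate, contacts needed = 454 / 0.54 ≈ 840.74 → 841.

841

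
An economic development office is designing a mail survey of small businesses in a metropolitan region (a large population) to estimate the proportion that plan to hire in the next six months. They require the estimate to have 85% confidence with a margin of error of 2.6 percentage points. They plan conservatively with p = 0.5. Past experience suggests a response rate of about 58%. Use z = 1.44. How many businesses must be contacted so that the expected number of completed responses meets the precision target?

1323

Completed interviews needed: n₀ = 1.44² × 0.2500 / 0.026² ≈ 766.86 → 767.
At a 58% response rate, contacts needed = 767 / 0.58 ≈ 1322.41 → 1323.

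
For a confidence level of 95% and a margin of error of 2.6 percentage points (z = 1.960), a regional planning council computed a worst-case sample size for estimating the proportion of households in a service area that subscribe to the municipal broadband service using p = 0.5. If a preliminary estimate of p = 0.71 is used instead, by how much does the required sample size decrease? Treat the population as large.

Conservative (p = 0.5): n = 1.960² × 0.25 / 0.026² ≈ 1420.71 → 1421.
Using p = 0.71: p(1−p) = 0.2059, so n = 1.960² × 0.2059 / 0.026² ≈ 1170.10 → 1171.
Reduction: 1421 − 1171 = 250.

250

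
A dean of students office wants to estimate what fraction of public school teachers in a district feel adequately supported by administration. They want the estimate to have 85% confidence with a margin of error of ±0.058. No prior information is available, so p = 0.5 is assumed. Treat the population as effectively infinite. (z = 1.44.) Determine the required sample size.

With p = 0.5, p(1−p) = 0.25.
n = z²·p(1−p)/E² = 1.44² × 0.2500 / 0.058² = 2.0736 × 0.2500 / 0.003364 ≈ 154.10.
Rounding up gives n = 155.

155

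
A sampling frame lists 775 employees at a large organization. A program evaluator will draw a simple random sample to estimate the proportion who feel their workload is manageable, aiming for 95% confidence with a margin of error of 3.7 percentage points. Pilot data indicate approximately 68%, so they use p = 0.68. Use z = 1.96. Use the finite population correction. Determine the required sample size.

342

Unadjusted: n₀ = 1.96² × 0.68 × 0.32 / 0.037² ≈ 610.62, so n₀ = 611.
Finite population correction with N = 775: n = n₀ / (1 + (n₀−1)/N) = 611 / (1 + 610/775) = 611 / 1.7871 ≈ 341.90.
Rounding up, n = 342.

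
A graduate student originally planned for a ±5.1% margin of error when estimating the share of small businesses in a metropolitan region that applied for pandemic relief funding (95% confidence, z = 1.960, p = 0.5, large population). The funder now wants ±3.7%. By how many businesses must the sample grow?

At ±5.1%: n = 1.960² × 0.2500 / 0.051² ≈ 369.24 → 370.
At ±3.7%: n = 1.960² × 0.2500 / 0.037² ≈ 701.53 → 702.
Additional respondents: 702 − 370 = 332.

332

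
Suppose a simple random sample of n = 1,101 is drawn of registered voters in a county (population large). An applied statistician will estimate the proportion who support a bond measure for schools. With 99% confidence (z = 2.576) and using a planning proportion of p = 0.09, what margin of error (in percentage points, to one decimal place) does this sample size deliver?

SE(p̂) = √[p(1−p)/n] = √[0.0819/1101] = 0.00862.
E = z × SE = 2.576 × 0.00862 = 0.02222, or 2.2 percentage points.

2.2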